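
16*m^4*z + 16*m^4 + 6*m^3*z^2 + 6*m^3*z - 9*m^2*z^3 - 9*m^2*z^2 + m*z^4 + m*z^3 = (-8*m + z)*(-2*m + z)*(m + z)*(m*z + m)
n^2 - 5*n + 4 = (n - 4)*(n - 1)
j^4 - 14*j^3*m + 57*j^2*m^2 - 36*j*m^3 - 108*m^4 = (j - 6*m)^2*(j - 3*m)*(j + m)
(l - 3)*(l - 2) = l^2 - 5*l + 6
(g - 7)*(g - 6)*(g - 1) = g^3 - 14*g^2 + 55*g - 42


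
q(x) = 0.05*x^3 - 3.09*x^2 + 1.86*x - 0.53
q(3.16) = -23.93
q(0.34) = -0.25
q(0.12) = -0.35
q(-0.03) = -0.59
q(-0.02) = -0.57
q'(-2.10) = 15.50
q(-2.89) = -32.92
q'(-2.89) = 20.97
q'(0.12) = 1.12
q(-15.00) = -892.43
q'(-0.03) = 2.05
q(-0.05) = -0.63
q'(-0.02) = 1.98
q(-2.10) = -18.53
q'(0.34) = -0.22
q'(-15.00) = 128.31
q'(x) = 0.15*x^2 - 6.18*x + 1.86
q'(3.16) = -16.17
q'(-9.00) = 69.63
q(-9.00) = -304.01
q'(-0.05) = 2.17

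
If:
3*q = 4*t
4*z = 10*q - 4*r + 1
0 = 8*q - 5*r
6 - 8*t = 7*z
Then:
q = 85/246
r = 68/123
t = 85/328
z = 23/41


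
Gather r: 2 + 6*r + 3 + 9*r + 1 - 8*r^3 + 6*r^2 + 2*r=-8*r^3 + 6*r^2 + 17*r + 6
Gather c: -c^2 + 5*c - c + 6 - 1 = -c^2 + 4*c + 5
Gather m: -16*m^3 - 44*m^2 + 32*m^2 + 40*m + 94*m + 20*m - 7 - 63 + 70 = -16*m^3 - 12*m^2 + 154*m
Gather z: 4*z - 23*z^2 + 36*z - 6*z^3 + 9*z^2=-6*z^3 - 14*z^2 + 40*z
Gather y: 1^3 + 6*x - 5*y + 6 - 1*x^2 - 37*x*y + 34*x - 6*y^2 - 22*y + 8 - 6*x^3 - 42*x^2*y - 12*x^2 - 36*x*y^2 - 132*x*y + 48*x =-6*x^3 - 13*x^2 + 88*x + y^2*(-36*x - 6) + y*(-42*x^2 - 169*x - 27) + 15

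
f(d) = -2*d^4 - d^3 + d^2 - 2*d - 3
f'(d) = -8*d^3 - 3*d^2 + 2*d - 2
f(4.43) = -849.45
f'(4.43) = -747.52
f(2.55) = -102.74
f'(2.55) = -149.06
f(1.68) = -24.21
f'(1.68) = -45.04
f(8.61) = -11575.50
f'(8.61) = -5313.40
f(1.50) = -17.25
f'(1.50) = -32.75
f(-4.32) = -591.65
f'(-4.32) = 578.35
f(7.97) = -8531.49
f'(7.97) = -4226.72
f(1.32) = -12.27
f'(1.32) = -22.99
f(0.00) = -3.00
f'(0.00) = -2.00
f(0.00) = -3.00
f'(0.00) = -2.00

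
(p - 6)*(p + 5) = p^2 - p - 30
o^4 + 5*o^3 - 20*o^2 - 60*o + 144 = (o - 3)*(o - 2)*(o + 4)*(o + 6)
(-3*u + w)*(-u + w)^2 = -3*u^3 + 7*u^2*w - 5*u*w^2 + w^3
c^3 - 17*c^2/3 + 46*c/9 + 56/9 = (c - 4)*(c - 7/3)*(c + 2/3)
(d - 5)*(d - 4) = d^2 - 9*d + 20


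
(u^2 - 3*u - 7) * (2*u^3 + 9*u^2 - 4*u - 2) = 2*u^5 + 3*u^4 - 45*u^3 - 53*u^2 + 34*u + 14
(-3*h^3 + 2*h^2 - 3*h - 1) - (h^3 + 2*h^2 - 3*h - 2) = 1 - 4*h^3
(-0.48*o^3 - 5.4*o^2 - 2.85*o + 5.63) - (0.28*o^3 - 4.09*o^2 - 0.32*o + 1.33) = -0.76*o^3 - 1.31*o^2 - 2.53*o + 4.3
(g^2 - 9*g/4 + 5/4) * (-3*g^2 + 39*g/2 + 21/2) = -3*g^4 + 105*g^3/4 - 297*g^2/8 + 3*g/4 + 105/8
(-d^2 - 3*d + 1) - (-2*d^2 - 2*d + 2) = d^2 - d - 1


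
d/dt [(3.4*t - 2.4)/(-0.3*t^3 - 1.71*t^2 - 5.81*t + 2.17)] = (2.04*t^3 + 3.654*t^2 - 8.208*t - 6.566)/(0.09*t^6 + 1.026*t^5 + 6.4101*t^4 + 18.5682*t^3 + 26.3347*t^2 - 25.2154*t + 4.7089)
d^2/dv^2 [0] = 0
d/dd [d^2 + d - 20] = 2*d + 1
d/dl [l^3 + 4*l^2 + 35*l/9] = 3*l^2 + 8*l + 35/9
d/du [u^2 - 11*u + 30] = 2*u - 11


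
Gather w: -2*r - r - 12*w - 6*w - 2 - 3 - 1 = -3*r - 18*w - 6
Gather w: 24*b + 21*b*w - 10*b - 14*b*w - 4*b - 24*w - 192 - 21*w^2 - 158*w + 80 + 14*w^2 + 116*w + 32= 10*b - 7*w^2 + w*(7*b - 66) - 80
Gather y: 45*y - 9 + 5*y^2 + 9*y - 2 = 5*y^2 + 54*y - 11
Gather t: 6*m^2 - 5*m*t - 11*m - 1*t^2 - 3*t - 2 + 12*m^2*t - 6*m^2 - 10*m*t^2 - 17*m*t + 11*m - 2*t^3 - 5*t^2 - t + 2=-2*t^3 + t^2*(-10*m - 6) + t*(12*m^2 - 22*m - 4)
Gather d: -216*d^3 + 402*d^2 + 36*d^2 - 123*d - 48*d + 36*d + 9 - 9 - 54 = -216*d^3 + 438*d^2 - 135*d - 54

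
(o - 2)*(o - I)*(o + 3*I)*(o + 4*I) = o^4 - 2*o^3 + 6*I*o^3 - 5*o^2 - 12*I*o^2 + 10*o + 12*I*o - 24*I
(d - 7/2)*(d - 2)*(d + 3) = d^3 - 5*d^2/2 - 19*d/2 + 21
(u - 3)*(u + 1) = u^2 - 2*u - 3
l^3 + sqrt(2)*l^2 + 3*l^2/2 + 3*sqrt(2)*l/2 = l*(l + 3/2)*(l + sqrt(2))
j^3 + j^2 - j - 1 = (j - 1)*(j + 1)^2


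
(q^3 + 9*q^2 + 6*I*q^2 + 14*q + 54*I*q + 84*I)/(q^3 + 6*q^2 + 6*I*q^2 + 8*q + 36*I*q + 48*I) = (q + 7)/(q + 4)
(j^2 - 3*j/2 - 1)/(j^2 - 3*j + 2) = (j + 1/2)/(j - 1)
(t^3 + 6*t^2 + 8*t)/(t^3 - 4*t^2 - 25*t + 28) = t*(t + 2)/(t^2 - 8*t + 7)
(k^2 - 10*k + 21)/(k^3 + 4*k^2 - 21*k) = (k - 7)/(k*(k + 7))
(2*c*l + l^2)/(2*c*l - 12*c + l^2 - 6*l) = l/(l - 6)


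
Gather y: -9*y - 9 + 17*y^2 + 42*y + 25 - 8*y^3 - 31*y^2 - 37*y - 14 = -8*y^3 - 14*y^2 - 4*y + 2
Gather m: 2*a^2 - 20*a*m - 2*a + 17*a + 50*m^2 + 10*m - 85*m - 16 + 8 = 2*a^2 + 15*a + 50*m^2 + m*(-20*a - 75) - 8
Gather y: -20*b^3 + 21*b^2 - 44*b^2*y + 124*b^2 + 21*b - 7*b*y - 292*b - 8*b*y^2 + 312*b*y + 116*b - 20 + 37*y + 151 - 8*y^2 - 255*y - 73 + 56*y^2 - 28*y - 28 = -20*b^3 + 145*b^2 - 155*b + y^2*(48 - 8*b) + y*(-44*b^2 + 305*b - 246) + 30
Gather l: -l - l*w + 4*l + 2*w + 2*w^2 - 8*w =l*(3 - w) + 2*w^2 - 6*w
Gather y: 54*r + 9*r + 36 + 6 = 63*r + 42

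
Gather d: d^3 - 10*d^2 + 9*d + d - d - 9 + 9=d^3 - 10*d^2 + 9*d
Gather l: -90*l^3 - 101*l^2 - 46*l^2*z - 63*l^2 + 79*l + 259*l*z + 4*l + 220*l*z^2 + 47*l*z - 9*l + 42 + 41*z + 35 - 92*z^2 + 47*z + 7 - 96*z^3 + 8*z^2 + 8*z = -90*l^3 + l^2*(-46*z - 164) + l*(220*z^2 + 306*z + 74) - 96*z^3 - 84*z^2 + 96*z + 84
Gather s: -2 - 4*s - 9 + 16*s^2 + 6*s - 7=16*s^2 + 2*s - 18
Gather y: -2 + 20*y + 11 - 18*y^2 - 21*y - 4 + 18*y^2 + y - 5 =0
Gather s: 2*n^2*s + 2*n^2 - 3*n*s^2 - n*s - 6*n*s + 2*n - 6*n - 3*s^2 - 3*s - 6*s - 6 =2*n^2 - 4*n + s^2*(-3*n - 3) + s*(2*n^2 - 7*n - 9) - 6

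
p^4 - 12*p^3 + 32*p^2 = p^2*(p - 8)*(p - 4)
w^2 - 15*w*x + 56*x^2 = (w - 8*x)*(w - 7*x)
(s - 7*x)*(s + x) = s^2 - 6*s*x - 7*x^2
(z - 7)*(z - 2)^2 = z^3 - 11*z^2 + 32*z - 28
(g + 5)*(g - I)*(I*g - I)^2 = -g^4 - 3*g^3 + I*g^3 + 9*g^2 + 3*I*g^2 - 5*g - 9*I*g + 5*I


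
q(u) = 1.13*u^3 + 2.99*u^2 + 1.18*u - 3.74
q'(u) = 3.39*u^2 + 5.98*u + 1.18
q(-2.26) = -4.18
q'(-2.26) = 4.98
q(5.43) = 271.74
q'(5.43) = 133.61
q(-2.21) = -3.94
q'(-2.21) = 4.52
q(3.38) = 78.04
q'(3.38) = 60.12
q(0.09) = -3.61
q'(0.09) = 1.75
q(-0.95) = -3.13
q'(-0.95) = -1.44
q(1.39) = 6.71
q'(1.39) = 16.04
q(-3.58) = -21.49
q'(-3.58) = 23.22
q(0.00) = -3.74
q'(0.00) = 1.18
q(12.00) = 2393.62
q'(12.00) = 561.10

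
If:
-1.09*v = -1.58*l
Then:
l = 0.689873417721519*v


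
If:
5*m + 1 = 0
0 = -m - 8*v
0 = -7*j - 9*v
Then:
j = -9/280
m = -1/5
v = 1/40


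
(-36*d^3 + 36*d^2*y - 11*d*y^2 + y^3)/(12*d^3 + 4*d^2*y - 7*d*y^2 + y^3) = (-3*d + y)/(d + y)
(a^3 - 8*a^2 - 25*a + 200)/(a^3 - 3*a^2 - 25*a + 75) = (a - 8)/(a - 3)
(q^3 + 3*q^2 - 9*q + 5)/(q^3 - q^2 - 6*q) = (-q^3 - 3*q^2 + 9*q - 5)/(q*(-q^2 + q + 6))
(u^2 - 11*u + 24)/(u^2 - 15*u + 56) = (u - 3)/(u - 7)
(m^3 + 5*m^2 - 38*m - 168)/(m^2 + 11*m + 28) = m - 6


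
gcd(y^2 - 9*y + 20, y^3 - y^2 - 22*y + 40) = y - 4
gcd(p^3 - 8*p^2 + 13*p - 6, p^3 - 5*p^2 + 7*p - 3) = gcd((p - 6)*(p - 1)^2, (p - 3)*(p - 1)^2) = p^2 - 2*p + 1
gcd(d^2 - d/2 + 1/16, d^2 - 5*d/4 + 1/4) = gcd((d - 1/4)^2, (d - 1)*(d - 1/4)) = d - 1/4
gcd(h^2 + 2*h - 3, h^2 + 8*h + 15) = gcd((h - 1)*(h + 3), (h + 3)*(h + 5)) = h + 3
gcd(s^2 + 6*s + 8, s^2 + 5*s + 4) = s + 4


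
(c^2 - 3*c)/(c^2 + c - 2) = c*(c - 3)/(c^2 + c - 2)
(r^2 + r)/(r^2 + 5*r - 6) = r*(r + 1)/(r^2 + 5*r - 6)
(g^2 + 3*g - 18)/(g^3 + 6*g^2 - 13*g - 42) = (g + 6)/(g^2 + 9*g + 14)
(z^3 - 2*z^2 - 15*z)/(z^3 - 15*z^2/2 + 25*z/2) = 2*(z + 3)/(2*z - 5)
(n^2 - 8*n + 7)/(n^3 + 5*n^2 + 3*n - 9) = (n - 7)/(n^2 + 6*n + 9)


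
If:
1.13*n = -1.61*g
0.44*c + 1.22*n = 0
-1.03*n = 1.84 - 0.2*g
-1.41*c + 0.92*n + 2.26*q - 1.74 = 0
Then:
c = 4.36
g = 1.10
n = -1.57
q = 4.13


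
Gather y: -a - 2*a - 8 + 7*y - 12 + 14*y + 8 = -3*a + 21*y - 12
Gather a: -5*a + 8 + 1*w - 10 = -5*a + w - 2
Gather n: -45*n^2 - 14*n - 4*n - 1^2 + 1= -45*n^2 - 18*n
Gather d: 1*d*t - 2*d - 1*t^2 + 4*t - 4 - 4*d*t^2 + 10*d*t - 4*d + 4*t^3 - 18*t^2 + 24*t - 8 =d*(-4*t^2 + 11*t - 6) + 4*t^3 - 19*t^2 + 28*t - 12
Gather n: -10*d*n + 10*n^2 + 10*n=10*n^2 + n*(10 - 10*d)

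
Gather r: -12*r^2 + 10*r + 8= -12*r^2 + 10*r + 8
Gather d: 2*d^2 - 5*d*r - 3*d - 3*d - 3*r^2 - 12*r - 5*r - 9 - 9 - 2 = 2*d^2 + d*(-5*r - 6) - 3*r^2 - 17*r - 20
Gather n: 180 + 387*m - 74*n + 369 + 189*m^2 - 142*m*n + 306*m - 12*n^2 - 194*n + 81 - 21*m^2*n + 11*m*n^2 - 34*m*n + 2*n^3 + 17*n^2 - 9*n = 189*m^2 + 693*m + 2*n^3 + n^2*(11*m + 5) + n*(-21*m^2 - 176*m - 277) + 630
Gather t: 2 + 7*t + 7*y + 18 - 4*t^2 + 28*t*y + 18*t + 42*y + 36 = -4*t^2 + t*(28*y + 25) + 49*y + 56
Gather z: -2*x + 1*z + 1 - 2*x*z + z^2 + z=-2*x + z^2 + z*(2 - 2*x) + 1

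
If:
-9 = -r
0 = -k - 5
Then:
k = -5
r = 9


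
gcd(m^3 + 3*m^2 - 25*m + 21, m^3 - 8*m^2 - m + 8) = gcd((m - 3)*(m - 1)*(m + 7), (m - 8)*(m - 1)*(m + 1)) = m - 1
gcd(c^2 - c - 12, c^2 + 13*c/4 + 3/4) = c + 3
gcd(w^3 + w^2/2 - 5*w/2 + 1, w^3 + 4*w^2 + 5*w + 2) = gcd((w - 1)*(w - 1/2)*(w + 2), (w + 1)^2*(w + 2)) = w + 2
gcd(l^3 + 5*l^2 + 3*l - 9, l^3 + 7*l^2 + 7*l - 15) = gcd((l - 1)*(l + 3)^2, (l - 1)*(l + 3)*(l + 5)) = l^2 + 2*l - 3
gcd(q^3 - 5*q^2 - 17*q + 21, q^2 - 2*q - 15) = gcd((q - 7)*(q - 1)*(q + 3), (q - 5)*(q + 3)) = q + 3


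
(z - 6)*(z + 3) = z^2 - 3*z - 18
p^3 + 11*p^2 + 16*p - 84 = (p - 2)*(p + 6)*(p + 7)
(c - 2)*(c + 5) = c^2 + 3*c - 10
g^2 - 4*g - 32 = (g - 8)*(g + 4)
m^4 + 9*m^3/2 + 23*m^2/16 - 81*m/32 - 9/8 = (m - 3/4)*(m + 1/2)*(m + 3/4)*(m + 4)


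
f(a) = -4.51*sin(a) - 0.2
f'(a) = -4.51*cos(a)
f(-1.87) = 4.11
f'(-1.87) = 1.33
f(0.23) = -1.23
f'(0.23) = -4.39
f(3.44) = 1.13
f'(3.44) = 4.31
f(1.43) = -4.67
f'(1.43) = -0.63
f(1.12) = -4.26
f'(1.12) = -1.96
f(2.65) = -2.33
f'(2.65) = 3.98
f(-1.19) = 3.99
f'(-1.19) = -1.68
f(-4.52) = -4.63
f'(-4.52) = 0.86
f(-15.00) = 2.73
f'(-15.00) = 3.43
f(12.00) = 2.22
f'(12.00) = -3.81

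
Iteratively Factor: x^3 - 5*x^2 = (x - 5)*(x^2) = x*(x - 5)*(x)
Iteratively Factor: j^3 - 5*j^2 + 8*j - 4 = (j - 2)*(j^2 - 3*j + 2) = (j - 2)^2*(j - 1)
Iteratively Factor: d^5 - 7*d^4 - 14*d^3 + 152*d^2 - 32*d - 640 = (d + 2)*(d^4 - 9*d^3 + 4*d^2 + 144*d - 320) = (d - 4)*(d + 2)*(d^3 - 5*d^2 - 16*d + 80) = (d - 4)*(d + 2)*(d + 4)*(d^2 - 9*d + 20) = (d - 4)^2*(d + 2)*(d + 4)*(d - 5)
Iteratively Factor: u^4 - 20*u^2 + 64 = (u - 2)*(u^3 + 2*u^2 - 16*u - 32) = (u - 4)*(u - 2)*(u^2 + 6*u + 8) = (u - 4)*(u - 2)*(u + 2)*(u + 4)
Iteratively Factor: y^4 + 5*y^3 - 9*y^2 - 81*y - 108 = (y - 4)*(y^3 + 9*y^2 + 27*y + 27) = (y - 4)*(y + 3)*(y^2 + 6*y + 9) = (y - 4)*(y + 3)^2*(y + 3)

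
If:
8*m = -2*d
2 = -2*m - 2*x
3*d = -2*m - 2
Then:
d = -4/5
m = 1/5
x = -6/5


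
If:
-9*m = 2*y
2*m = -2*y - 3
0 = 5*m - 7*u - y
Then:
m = 3/7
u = 57/98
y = -27/14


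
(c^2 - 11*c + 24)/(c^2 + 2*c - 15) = (c - 8)/(c + 5)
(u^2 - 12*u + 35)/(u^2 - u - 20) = (u - 7)/(u + 4)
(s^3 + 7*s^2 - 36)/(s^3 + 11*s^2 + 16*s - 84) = (s + 3)/(s + 7)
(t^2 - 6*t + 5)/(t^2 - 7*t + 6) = (t - 5)/(t - 6)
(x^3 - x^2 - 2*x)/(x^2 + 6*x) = (x^2 - x - 2)/(x + 6)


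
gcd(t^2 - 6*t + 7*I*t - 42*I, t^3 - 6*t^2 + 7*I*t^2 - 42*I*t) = t^2 + t*(-6 + 7*I) - 42*I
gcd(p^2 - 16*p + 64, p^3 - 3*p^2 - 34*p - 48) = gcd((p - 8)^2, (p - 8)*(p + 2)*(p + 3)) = p - 8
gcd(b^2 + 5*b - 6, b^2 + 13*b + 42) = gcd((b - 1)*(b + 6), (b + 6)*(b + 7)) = b + 6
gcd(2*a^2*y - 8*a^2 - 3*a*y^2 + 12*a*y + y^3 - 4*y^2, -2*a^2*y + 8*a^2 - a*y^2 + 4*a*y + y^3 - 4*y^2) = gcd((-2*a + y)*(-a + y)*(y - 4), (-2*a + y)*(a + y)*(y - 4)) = -2*a*y + 8*a + y^2 - 4*y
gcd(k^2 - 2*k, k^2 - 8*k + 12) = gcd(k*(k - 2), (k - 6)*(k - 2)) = k - 2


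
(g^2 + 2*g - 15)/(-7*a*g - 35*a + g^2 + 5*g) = (3 - g)/(7*a - g)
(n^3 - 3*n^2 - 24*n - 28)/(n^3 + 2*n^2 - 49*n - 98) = (n + 2)/(n + 7)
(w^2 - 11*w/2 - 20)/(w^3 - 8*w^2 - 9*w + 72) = (w + 5/2)/(w^2 - 9)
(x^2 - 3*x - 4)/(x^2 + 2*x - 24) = (x + 1)/(x + 6)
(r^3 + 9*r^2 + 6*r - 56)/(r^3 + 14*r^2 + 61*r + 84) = (r - 2)/(r + 3)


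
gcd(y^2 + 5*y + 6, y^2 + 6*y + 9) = y + 3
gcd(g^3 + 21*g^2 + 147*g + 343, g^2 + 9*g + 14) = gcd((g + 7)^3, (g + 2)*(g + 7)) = g + 7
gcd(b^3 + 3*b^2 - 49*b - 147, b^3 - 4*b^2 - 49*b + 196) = b^2 - 49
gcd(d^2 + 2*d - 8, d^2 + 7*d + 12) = d + 4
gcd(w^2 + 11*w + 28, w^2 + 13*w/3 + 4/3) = w + 4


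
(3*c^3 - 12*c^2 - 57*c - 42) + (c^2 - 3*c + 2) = 3*c^3 - 11*c^2 - 60*c - 40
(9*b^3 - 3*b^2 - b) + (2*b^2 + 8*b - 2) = 9*b^3 - b^2 + 7*b - 2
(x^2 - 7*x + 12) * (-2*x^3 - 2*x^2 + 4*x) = -2*x^5 + 12*x^4 - 6*x^3 - 52*x^2 + 48*x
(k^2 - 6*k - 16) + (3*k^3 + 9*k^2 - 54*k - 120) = 3*k^3 + 10*k^2 - 60*k - 136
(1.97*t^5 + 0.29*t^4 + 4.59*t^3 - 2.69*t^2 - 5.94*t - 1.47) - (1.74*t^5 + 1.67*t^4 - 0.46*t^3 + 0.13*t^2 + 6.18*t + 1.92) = 0.23*t^5 - 1.38*t^4 + 5.05*t^3 - 2.82*t^2 - 12.12*t - 3.39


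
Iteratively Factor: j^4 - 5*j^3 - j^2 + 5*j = (j - 1)*(j^3 - 4*j^2 - 5*j) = (j - 5)*(j - 1)*(j^2 + j) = j*(j - 5)*(j - 1)*(j + 1)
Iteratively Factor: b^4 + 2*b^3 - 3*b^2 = (b - 1)*(b^3 + 3*b^2) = b*(b - 1)*(b^2 + 3*b) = b^2*(b - 1)*(b + 3)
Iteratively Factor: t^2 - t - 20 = (t - 5)*(t + 4)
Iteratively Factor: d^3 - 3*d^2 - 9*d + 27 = (d - 3)*(d^2 - 9) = (d - 3)^2*(d + 3)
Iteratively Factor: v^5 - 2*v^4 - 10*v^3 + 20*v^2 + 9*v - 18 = (v - 1)*(v^4 - v^3 - 11*v^2 + 9*v + 18) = (v - 2)*(v - 1)*(v^3 + v^2 - 9*v - 9) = (v - 3)*(v - 2)*(v - 1)*(v^2 + 4*v + 3) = (v - 3)*(v - 2)*(v - 1)*(v + 3)*(v + 1)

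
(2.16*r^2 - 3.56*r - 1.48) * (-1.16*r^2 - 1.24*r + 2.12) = -2.5056*r^4 + 1.4512*r^3 + 10.7104*r^2 - 5.712*r - 3.1376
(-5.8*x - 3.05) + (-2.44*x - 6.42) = -8.24*x - 9.47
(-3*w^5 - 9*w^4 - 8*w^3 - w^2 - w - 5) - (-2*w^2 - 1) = -3*w^5 - 9*w^4 - 8*w^3 + w^2 - w - 4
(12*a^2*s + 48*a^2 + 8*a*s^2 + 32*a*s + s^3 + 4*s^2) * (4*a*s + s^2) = 48*a^3*s^2 + 192*a^3*s + 44*a^2*s^3 + 176*a^2*s^2 + 12*a*s^4 + 48*a*s^3 + s^5 + 4*s^4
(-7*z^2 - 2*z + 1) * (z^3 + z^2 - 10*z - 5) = -7*z^5 - 9*z^4 + 69*z^3 + 56*z^2 - 5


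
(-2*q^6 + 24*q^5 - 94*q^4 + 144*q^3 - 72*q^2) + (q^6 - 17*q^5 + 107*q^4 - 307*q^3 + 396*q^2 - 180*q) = -q^6 + 7*q^5 + 13*q^4 - 163*q^3 + 324*q^2 - 180*q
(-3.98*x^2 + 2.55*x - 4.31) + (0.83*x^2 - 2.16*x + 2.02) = -3.15*x^2 + 0.39*x - 2.29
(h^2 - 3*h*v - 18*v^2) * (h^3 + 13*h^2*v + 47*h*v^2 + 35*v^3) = h^5 + 10*h^4*v - 10*h^3*v^2 - 340*h^2*v^3 - 951*h*v^4 - 630*v^5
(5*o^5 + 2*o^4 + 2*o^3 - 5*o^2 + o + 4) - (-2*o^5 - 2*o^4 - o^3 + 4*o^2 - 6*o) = 7*o^5 + 4*o^4 + 3*o^3 - 9*o^2 + 7*o + 4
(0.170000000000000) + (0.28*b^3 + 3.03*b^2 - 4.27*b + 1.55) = 0.28*b^3 + 3.03*b^2 - 4.27*b + 1.72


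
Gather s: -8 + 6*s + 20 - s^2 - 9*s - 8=-s^2 - 3*s + 4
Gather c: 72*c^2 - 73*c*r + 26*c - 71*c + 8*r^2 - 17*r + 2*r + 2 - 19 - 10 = 72*c^2 + c*(-73*r - 45) + 8*r^2 - 15*r - 27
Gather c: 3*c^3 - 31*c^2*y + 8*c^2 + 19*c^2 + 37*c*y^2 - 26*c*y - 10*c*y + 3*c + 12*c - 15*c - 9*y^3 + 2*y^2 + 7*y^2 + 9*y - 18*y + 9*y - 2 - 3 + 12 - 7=3*c^3 + c^2*(27 - 31*y) + c*(37*y^2 - 36*y) - 9*y^3 + 9*y^2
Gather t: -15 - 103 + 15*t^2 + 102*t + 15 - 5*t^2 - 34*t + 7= 10*t^2 + 68*t - 96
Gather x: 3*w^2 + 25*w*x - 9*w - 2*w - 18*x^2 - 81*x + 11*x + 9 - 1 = 3*w^2 - 11*w - 18*x^2 + x*(25*w - 70) + 8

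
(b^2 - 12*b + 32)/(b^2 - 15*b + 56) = (b - 4)/(b - 7)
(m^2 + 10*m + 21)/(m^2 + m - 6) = (m + 7)/(m - 2)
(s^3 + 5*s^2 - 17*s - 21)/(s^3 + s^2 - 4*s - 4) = (s^2 + 4*s - 21)/(s^2 - 4)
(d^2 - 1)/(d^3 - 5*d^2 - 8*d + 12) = (d + 1)/(d^2 - 4*d - 12)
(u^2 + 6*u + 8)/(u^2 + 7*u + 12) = (u + 2)/(u + 3)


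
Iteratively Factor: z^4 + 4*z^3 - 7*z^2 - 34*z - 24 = (z + 2)*(z^3 + 2*z^2 - 11*z - 12) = (z + 1)*(z + 2)*(z^2 + z - 12) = (z - 3)*(z + 1)*(z + 2)*(z + 4)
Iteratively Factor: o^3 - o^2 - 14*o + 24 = (o + 4)*(o^2 - 5*o + 6) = (o - 3)*(o + 4)*(o - 2)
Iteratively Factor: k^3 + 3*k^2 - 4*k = (k - 1)*(k^2 + 4*k) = (k - 1)*(k + 4)*(k)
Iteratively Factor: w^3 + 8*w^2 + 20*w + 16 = (w + 4)*(w^2 + 4*w + 4) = (w + 2)*(w + 4)*(w + 2)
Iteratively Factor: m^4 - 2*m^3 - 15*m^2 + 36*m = (m - 3)*(m^3 + m^2 - 12*m) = (m - 3)^2*(m^2 + 4*m) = (m - 3)^2*(m + 4)*(m)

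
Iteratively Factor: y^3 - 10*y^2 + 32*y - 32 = (y - 2)*(y^2 - 8*y + 16) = (y - 4)*(y - 2)*(y - 4)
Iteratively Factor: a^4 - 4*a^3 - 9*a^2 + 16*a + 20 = (a + 2)*(a^3 - 6*a^2 + 3*a + 10) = (a - 2)*(a + 2)*(a^2 - 4*a - 5) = (a - 2)*(a + 1)*(a + 2)*(a - 5)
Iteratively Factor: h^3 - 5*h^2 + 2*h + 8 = (h - 4)*(h^2 - h - 2) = (h - 4)*(h + 1)*(h - 2)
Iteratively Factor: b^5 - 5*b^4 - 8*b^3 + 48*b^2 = (b)*(b^4 - 5*b^3 - 8*b^2 + 48*b) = b*(b - 4)*(b^3 - b^2 - 12*b) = b^2*(b - 4)*(b^2 - b - 12) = b^2*(b - 4)^2*(b + 3)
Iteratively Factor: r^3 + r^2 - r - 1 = (r - 1)*(r^2 + 2*r + 1) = (r - 1)*(r + 1)*(r + 1)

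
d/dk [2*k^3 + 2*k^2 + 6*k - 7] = 6*k^2 + 4*k + 6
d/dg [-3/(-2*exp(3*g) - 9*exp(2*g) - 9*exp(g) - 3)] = (-18*exp(2*g) - 54*exp(g) - 27)*exp(g)/(2*exp(3*g) + 9*exp(2*g) + 9*exp(g) + 3)^2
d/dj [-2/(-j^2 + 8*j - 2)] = 4*(4 - j)/(j^2 - 8*j + 2)^2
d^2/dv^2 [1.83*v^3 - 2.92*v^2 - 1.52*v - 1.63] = 10.98*v - 5.84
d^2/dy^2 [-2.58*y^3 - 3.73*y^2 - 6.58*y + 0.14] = -15.48*y - 7.46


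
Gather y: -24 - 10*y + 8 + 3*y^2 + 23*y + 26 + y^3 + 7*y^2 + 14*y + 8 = y^3 + 10*y^2 + 27*y + 18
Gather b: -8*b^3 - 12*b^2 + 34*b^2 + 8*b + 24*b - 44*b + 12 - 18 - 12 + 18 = -8*b^3 + 22*b^2 - 12*b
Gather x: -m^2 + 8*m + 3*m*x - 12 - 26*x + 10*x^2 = -m^2 + 8*m + 10*x^2 + x*(3*m - 26) - 12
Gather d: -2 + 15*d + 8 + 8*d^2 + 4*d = 8*d^2 + 19*d + 6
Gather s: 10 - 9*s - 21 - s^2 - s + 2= -s^2 - 10*s - 9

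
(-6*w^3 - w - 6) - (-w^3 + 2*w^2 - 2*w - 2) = -5*w^3 - 2*w^2 + w - 4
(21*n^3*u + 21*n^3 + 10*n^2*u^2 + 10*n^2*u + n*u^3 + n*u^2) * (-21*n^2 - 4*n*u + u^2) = -441*n^5*u - 441*n^5 - 294*n^4*u^2 - 294*n^4*u - 40*n^3*u^3 - 40*n^3*u^2 + 6*n^2*u^4 + 6*n^2*u^3 + n*u^5 + n*u^4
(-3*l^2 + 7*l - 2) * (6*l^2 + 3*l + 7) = -18*l^4 + 33*l^3 - 12*l^2 + 43*l - 14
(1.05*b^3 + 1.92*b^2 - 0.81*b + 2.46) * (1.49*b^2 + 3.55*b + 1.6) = 1.5645*b^5 + 6.5883*b^4 + 7.2891*b^3 + 3.8619*b^2 + 7.437*b + 3.936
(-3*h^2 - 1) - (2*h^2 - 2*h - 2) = -5*h^2 + 2*h + 1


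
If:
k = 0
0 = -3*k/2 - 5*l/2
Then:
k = 0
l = 0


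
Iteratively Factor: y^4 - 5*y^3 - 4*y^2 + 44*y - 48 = (y - 2)*(y^3 - 3*y^2 - 10*y + 24) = (y - 4)*(y - 2)*(y^2 + y - 6) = (y - 4)*(y - 2)*(y + 3)*(y - 2)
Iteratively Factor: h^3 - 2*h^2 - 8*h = (h + 2)*(h^2 - 4*h) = h*(h + 2)*(h - 4)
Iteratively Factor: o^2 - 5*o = (o)*(o - 5)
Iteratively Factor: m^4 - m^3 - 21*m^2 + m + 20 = (m - 1)*(m^3 - 21*m - 20) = (m - 1)*(m + 1)*(m^2 - m - 20) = (m - 1)*(m + 1)*(m + 4)*(m - 5)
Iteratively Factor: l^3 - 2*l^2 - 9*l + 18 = (l - 2)*(l^2 - 9) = (l - 3)*(l - 2)*(l + 3)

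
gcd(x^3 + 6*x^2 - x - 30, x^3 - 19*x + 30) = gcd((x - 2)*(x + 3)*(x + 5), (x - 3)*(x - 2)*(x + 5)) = x^2 + 3*x - 10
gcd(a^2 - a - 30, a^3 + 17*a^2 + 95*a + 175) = a + 5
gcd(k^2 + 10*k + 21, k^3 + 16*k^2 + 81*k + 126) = k^2 + 10*k + 21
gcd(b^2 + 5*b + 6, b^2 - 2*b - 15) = b + 3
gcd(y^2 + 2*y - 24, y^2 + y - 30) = y + 6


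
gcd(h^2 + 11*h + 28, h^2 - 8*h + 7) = 1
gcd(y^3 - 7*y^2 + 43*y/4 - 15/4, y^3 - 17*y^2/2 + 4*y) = y - 1/2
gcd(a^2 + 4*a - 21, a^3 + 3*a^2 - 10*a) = 1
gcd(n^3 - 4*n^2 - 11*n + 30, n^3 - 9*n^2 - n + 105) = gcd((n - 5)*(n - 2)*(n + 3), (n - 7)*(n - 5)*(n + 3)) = n^2 - 2*n - 15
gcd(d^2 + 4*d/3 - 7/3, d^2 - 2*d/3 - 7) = d + 7/3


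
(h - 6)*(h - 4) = h^2 - 10*h + 24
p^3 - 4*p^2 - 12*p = p*(p - 6)*(p + 2)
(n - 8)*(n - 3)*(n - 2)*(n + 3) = n^4 - 10*n^3 + 7*n^2 + 90*n - 144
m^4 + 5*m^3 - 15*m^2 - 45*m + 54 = (m - 3)*(m - 1)*(m + 3)*(m + 6)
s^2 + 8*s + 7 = (s + 1)*(s + 7)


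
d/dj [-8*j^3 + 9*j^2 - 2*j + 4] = -24*j^2 + 18*j - 2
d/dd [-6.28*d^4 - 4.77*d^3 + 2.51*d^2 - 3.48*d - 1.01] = -25.12*d^3 - 14.31*d^2 + 5.02*d - 3.48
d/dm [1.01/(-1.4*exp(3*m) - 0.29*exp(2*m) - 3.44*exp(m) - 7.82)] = (4.242*exp(2*m) + 0.5858*exp(m) + 3.4744)*exp(m)/(1.4*exp(3*m) + 0.29*exp(2*m) + 3.44*exp(m) + 7.82)^2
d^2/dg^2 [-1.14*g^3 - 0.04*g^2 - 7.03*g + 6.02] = -6.84*g - 0.08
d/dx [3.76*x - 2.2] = 3.76000000000000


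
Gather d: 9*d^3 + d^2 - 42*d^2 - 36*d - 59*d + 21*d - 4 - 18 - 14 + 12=9*d^3 - 41*d^2 - 74*d - 24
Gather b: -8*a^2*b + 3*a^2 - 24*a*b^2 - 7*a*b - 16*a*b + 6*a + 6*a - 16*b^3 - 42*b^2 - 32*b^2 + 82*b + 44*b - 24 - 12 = 3*a^2 + 12*a - 16*b^3 + b^2*(-24*a - 74) + b*(-8*a^2 - 23*a + 126) - 36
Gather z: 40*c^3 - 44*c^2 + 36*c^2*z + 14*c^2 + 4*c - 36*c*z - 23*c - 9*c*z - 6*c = 40*c^3 - 30*c^2 - 25*c + z*(36*c^2 - 45*c)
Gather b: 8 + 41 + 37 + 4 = 90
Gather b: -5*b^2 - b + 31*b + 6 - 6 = -5*b^2 + 30*b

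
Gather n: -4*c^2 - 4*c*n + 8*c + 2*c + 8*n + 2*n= -4*c^2 + 10*c + n*(10 - 4*c)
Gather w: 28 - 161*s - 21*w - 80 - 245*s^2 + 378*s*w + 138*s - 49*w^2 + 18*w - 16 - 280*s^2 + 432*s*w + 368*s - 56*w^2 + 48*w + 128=-525*s^2 + 345*s - 105*w^2 + w*(810*s + 45) + 60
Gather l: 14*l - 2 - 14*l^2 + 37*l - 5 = -14*l^2 + 51*l - 7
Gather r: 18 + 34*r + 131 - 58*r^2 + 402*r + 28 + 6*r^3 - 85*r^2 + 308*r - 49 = 6*r^3 - 143*r^2 + 744*r + 128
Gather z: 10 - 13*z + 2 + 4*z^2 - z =4*z^2 - 14*z + 12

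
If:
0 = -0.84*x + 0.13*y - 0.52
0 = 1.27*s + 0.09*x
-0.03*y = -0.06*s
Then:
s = 0.04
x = -0.61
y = 0.09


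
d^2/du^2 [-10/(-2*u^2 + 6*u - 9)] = 40*(-2*u^2 + 6*u + 2*(2*u - 3)^2 - 9)/(2*u^2 - 6*u + 9)^3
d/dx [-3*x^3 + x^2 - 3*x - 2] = -9*x^2 + 2*x - 3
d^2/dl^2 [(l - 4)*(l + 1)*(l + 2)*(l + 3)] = 12*l^2 + 12*l - 26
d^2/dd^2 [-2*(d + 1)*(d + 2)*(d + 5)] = -12*d - 32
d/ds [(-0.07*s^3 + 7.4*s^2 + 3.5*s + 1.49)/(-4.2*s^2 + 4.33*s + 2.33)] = (0.294*s^4 - 0.606200000000001*s^3 + 46.2527*s^2 + 47.0*s + 1.7033)/(17.64*s^4 - 36.372*s^3 - 0.823100000000004*s^2 + 20.1778*s + 5.4289)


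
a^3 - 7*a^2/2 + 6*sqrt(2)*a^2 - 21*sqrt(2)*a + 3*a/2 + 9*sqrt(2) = (a - 3)*(a - 1/2)*(a + 6*sqrt(2))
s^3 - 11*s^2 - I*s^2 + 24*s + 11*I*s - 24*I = (s - 8)*(s - 3)*(s - I)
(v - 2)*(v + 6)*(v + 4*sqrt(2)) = v^3 + 4*v^2 + 4*sqrt(2)*v^2 - 12*v + 16*sqrt(2)*v - 48*sqrt(2)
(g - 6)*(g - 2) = g^2 - 8*g + 12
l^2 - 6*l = l*(l - 6)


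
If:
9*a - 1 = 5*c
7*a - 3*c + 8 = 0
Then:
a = -43/8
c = -79/8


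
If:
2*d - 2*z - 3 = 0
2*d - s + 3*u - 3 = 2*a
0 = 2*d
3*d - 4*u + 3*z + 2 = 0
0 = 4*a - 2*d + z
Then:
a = 3/8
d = 0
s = -45/8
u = -5/8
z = -3/2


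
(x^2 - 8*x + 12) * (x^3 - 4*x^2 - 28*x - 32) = x^5 - 12*x^4 + 16*x^3 + 144*x^2 - 80*x - 384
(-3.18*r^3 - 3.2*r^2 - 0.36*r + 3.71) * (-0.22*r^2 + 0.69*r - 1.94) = 0.6996*r^5 - 1.4902*r^4 + 4.0404*r^3 + 5.1434*r^2 + 3.2583*r - 7.1974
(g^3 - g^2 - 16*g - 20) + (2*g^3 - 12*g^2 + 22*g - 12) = 3*g^3 - 13*g^2 + 6*g - 32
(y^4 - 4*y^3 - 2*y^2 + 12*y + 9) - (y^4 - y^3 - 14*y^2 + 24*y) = -3*y^3 + 12*y^2 - 12*y + 9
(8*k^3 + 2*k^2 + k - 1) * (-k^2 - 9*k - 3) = -8*k^5 - 74*k^4 - 43*k^3 - 14*k^2 + 6*k + 3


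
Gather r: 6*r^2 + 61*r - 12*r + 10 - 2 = 6*r^2 + 49*r + 8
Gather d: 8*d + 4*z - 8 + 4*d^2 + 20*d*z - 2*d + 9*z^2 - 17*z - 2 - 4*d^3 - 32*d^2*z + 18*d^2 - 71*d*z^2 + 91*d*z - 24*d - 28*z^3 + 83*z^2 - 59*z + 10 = -4*d^3 + d^2*(22 - 32*z) + d*(-71*z^2 + 111*z - 18) - 28*z^3 + 92*z^2 - 72*z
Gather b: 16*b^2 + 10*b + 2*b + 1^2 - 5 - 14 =16*b^2 + 12*b - 18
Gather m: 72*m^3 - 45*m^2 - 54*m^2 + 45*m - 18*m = 72*m^3 - 99*m^2 + 27*m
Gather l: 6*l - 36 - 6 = 6*l - 42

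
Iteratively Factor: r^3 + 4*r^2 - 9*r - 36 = (r + 4)*(r^2 - 9) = (r - 3)*(r + 4)*(r + 3)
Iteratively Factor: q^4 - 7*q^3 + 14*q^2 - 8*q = (q)*(q^3 - 7*q^2 + 14*q - 8) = q*(q - 4)*(q^2 - 3*q + 2) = q*(q - 4)*(q - 1)*(q - 2)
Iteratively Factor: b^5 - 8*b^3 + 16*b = (b + 2)*(b^4 - 2*b^3 - 4*b^2 + 8*b) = b*(b + 2)*(b^3 - 2*b^2 - 4*b + 8) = b*(b - 2)*(b + 2)*(b^2 - 4) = b*(b - 2)*(b + 2)^2*(b - 2)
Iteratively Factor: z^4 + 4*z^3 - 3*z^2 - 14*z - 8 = (z + 1)*(z^3 + 3*z^2 - 6*z - 8) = (z + 1)^2*(z^2 + 2*z - 8) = (z - 2)*(z + 1)^2*(z + 4)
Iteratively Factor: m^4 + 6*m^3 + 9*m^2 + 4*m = (m + 1)*(m^3 + 5*m^2 + 4*m) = m*(m + 1)*(m^2 + 5*m + 4) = m*(m + 1)^2*(m + 4)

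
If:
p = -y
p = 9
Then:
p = 9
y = -9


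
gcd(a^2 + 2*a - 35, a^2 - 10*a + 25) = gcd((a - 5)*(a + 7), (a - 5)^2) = a - 5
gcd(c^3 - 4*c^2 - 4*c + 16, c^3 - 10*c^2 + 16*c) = c - 2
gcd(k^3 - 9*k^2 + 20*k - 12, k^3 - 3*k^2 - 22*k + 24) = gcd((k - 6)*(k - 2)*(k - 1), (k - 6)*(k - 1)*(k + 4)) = k^2 - 7*k + 6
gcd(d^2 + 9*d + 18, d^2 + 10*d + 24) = d + 6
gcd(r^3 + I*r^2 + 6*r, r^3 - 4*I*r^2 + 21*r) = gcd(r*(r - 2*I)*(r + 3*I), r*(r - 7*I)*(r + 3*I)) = r^2 + 3*I*r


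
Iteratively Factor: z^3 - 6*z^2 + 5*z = (z)*(z^2 - 6*z + 5) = z*(z - 1)*(z - 5)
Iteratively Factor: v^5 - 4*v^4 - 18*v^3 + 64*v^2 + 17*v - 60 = (v + 4)*(v^4 - 8*v^3 + 14*v^2 + 8*v - 15) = (v + 1)*(v + 4)*(v^3 - 9*v^2 + 23*v - 15) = (v - 1)*(v + 1)*(v + 4)*(v^2 - 8*v + 15) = (v - 5)*(v - 1)*(v + 1)*(v + 4)*(v - 3)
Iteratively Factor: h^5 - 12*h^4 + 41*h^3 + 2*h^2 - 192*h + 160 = (h - 1)*(h^4 - 11*h^3 + 30*h^2 + 32*h - 160) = (h - 4)*(h - 1)*(h^3 - 7*h^2 + 2*h + 40) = (h - 4)*(h - 1)*(h + 2)*(h^2 - 9*h + 20) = (h - 4)^2*(h - 1)*(h + 2)*(h - 5)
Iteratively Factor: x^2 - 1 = (x - 1)*(x + 1)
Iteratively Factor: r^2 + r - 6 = (r - 2)*(r + 3)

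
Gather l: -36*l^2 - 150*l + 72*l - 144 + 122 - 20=-36*l^2 - 78*l - 42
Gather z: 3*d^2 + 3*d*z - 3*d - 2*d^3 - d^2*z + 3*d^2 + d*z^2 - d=-2*d^3 + 6*d^2 + d*z^2 - 4*d + z*(-d^2 + 3*d)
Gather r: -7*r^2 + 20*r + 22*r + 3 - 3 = -7*r^2 + 42*r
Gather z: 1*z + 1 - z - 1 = 0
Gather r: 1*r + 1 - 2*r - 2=-r - 1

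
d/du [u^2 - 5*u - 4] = 2*u - 5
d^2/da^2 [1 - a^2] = -2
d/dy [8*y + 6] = 8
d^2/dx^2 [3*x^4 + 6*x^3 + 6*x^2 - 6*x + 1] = 36*x^2 + 36*x + 12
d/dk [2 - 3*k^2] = -6*k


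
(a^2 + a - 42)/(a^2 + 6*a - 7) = (a - 6)/(a - 1)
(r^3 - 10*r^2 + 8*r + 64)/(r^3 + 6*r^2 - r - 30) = (r^3 - 10*r^2 + 8*r + 64)/(r^3 + 6*r^2 - r - 30)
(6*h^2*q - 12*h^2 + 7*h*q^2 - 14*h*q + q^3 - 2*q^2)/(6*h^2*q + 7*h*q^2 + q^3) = (q - 2)/q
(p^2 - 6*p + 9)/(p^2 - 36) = (p^2 - 6*p + 9)/(p^2 - 36)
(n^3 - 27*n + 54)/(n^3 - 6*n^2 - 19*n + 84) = (n^2 + 3*n - 18)/(n^2 - 3*n - 28)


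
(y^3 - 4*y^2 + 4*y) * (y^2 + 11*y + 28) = y^5 + 7*y^4 - 12*y^3 - 68*y^2 + 112*y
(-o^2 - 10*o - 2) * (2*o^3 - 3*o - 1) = -2*o^5 - 20*o^4 - o^3 + 31*o^2 + 16*o + 2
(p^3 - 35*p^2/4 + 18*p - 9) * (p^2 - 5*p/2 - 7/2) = p^5 - 45*p^4/4 + 291*p^3/8 - 187*p^2/8 - 81*p/2 + 63/2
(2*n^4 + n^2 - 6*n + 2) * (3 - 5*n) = -10*n^5 + 6*n^4 - 5*n^3 + 33*n^2 - 28*n + 6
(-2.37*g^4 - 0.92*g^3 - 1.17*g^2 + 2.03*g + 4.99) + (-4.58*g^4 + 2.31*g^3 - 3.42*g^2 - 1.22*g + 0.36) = -6.95*g^4 + 1.39*g^3 - 4.59*g^2 + 0.81*g + 5.35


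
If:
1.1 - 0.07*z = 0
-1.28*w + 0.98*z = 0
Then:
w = 12.03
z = 15.71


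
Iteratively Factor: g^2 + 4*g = (g)*(g + 4)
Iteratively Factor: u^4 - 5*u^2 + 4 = (u - 1)*(u^3 + u^2 - 4*u - 4) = (u - 1)*(u + 1)*(u^2 - 4) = (u - 1)*(u + 1)*(u + 2)*(u - 2)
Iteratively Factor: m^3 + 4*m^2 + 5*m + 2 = (m + 1)*(m^2 + 3*m + 2) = (m + 1)^2*(m + 2)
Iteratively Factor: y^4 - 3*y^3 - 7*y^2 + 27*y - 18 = (y - 2)*(y^3 - y^2 - 9*y + 9) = (y - 2)*(y - 1)*(y^2 - 9) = (y - 2)*(y - 1)*(y + 3)*(y - 3)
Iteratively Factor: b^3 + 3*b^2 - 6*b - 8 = (b - 2)*(b^2 + 5*b + 4) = (b - 2)*(b + 1)*(b + 4)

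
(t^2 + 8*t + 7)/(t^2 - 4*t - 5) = (t + 7)/(t - 5)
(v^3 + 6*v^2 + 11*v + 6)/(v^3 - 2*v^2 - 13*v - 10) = (v + 3)/(v - 5)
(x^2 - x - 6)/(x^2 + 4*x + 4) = (x - 3)/(x + 2)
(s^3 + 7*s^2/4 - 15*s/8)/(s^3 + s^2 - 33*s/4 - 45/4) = s*(4*s - 3)/(2*(2*s^2 - 3*s - 9))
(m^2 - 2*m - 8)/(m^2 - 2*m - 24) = (-m^2 + 2*m + 8)/(-m^2 + 2*m + 24)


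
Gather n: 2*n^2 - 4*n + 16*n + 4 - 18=2*n^2 + 12*n - 14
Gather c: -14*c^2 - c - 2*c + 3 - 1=-14*c^2 - 3*c + 2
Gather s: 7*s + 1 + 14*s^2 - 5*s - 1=14*s^2 + 2*s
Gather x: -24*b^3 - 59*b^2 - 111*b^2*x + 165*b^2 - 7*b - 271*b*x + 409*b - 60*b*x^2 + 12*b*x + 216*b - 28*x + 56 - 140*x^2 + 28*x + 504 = -24*b^3 + 106*b^2 + 618*b + x^2*(-60*b - 140) + x*(-111*b^2 - 259*b) + 560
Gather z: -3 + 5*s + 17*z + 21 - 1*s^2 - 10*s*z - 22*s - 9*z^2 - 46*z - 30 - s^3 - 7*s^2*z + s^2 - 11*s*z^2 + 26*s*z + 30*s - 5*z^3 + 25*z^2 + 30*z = -s^3 + 13*s - 5*z^3 + z^2*(16 - 11*s) + z*(-7*s^2 + 16*s + 1) - 12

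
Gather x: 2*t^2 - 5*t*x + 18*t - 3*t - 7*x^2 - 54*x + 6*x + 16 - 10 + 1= 2*t^2 + 15*t - 7*x^2 + x*(-5*t - 48) + 7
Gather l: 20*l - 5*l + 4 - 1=15*l + 3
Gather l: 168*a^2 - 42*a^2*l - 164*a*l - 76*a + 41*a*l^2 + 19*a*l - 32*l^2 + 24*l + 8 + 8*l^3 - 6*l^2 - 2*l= 168*a^2 - 76*a + 8*l^3 + l^2*(41*a - 38) + l*(-42*a^2 - 145*a + 22) + 8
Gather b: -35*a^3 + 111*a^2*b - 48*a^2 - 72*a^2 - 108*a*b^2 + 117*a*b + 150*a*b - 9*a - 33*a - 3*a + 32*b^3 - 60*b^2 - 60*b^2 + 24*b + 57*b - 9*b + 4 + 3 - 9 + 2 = -35*a^3 - 120*a^2 - 45*a + 32*b^3 + b^2*(-108*a - 120) + b*(111*a^2 + 267*a + 72)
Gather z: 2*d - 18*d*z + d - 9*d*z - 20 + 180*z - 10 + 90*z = 3*d + z*(270 - 27*d) - 30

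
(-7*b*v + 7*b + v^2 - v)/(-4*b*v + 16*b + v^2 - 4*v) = (7*b*v - 7*b - v^2 + v)/(4*b*v - 16*b - v^2 + 4*v)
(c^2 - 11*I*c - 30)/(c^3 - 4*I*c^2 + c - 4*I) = (c^2 - 11*I*c - 30)/(c^3 - 4*I*c^2 + c - 4*I)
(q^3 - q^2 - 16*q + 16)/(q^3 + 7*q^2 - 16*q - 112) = (q - 1)/(q + 7)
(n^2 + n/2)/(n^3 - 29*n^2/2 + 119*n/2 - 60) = n*(2*n + 1)/(2*n^3 - 29*n^2 + 119*n - 120)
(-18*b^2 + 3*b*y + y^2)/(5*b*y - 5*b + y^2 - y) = (-18*b^2 + 3*b*y + y^2)/(5*b*y - 5*b + y^2 - y)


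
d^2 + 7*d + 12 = (d + 3)*(d + 4)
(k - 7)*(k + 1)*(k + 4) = k^3 - 2*k^2 - 31*k - 28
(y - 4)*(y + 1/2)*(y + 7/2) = y^3 - 57*y/4 - 7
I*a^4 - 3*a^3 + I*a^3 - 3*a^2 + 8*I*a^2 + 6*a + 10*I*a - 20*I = (a + 2)*(a - 2*I)*(a + 5*I)*(I*a - I)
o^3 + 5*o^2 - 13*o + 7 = (o - 1)^2*(o + 7)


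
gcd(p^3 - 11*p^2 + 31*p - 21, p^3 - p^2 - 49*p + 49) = p^2 - 8*p + 7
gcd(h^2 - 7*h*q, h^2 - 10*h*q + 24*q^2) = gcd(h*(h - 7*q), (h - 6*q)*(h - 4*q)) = 1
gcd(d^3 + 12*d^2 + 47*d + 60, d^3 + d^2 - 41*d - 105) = d^2 + 8*d + 15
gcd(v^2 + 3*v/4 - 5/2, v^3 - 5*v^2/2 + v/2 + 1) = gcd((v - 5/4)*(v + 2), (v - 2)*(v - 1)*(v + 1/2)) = 1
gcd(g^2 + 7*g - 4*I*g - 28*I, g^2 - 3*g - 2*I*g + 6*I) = 1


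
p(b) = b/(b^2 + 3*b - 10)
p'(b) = b*(-2*b - 3)/(b^2 + 3*b - 10)^2 + 1/(b^2 + 3*b - 10)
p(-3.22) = 0.35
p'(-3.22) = -0.24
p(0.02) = -0.00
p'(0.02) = -0.10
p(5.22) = 0.16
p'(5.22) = -0.03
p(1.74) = -0.99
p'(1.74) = -4.24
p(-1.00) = 0.08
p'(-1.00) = -0.08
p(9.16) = 0.09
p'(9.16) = -0.01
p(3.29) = 0.31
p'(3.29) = -0.18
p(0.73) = -0.10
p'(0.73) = -0.20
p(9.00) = 0.09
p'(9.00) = -0.00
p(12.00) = 0.07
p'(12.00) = -0.00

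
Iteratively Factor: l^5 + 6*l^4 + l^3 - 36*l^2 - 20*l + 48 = (l - 2)*(l^4 + 8*l^3 + 17*l^2 - 2*l - 24) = (l - 2)*(l + 2)*(l^3 + 6*l^2 + 5*l - 12) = (l - 2)*(l + 2)*(l + 4)*(l^2 + 2*l - 3) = (l - 2)*(l - 1)*(l + 2)*(l + 4)*(l + 3)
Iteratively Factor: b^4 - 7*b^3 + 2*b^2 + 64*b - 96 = (b - 4)*(b^3 - 3*b^2 - 10*b + 24) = (b - 4)*(b + 3)*(b^2 - 6*b + 8) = (b - 4)^2*(b + 3)*(b - 2)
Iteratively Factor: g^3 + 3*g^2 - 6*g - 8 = (g - 2)*(g^2 + 5*g + 4) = (g - 2)*(g + 1)*(g + 4)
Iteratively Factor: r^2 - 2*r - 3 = (r + 1)*(r - 3)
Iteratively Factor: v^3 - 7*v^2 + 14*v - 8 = (v - 1)*(v^2 - 6*v + 8) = (v - 4)*(v - 1)*(v - 2)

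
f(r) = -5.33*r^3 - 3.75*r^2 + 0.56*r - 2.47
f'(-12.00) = -2212.00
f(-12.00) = 8661.05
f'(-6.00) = -530.08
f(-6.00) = 1010.45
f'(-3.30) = -148.82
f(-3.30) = 146.39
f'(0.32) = -3.48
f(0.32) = -2.85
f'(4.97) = -431.68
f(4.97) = -746.64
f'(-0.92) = -6.07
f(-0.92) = -2.01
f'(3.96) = -279.89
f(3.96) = -390.05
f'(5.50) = -524.39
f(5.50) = -999.61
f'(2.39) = -108.70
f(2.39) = -95.32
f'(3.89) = -270.58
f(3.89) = -370.78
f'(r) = -15.99*r^2 - 7.5*r + 0.56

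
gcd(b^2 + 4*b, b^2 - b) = b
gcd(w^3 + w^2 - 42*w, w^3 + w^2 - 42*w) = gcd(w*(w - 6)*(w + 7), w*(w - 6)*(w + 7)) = w^3 + w^2 - 42*w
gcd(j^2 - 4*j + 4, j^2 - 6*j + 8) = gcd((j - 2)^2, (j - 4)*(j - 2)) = j - 2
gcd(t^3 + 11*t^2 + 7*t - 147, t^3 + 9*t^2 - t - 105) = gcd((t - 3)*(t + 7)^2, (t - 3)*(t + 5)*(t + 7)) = t^2 + 4*t - 21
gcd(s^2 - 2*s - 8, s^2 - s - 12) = s - 4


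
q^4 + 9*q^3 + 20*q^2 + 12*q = q*(q + 1)*(q + 2)*(q + 6)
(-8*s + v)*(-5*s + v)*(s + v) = 40*s^3 + 27*s^2*v - 12*s*v^2 + v^3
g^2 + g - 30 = (g - 5)*(g + 6)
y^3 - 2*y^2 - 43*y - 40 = (y - 8)*(y + 1)*(y + 5)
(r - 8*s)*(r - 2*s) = r^2 - 10*r*s + 16*s^2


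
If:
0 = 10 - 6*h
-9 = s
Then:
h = 5/3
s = -9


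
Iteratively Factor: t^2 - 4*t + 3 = (t - 3)*(t - 1)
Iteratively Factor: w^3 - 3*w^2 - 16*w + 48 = (w + 4)*(w^2 - 7*w + 12) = (w - 4)*(w + 4)*(w - 3)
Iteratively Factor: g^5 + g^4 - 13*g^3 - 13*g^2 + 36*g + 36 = (g - 2)*(g^4 + 3*g^3 - 7*g^2 - 27*g - 18) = (g - 2)*(g + 3)*(g^3 - 7*g - 6) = (g - 3)*(g - 2)*(g + 3)*(g^2 + 3*g + 2) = (g - 3)*(g - 2)*(g + 1)*(g + 3)*(g + 2)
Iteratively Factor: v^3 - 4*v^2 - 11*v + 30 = (v - 5)*(v^2 + v - 6) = (v - 5)*(v - 2)*(v + 3)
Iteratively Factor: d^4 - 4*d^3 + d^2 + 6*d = (d)*(d^3 - 4*d^2 + d + 6) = d*(d - 2)*(d^2 - 2*d - 3) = d*(d - 2)*(d + 1)*(d - 3)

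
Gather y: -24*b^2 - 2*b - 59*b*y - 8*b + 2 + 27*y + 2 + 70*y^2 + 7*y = -24*b^2 - 10*b + 70*y^2 + y*(34 - 59*b) + 4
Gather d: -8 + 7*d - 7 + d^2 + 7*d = d^2 + 14*d - 15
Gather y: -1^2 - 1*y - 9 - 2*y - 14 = -3*y - 24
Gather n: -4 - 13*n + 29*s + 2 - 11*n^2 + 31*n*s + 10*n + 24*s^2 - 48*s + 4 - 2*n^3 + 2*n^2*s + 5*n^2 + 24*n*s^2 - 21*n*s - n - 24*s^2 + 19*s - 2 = -2*n^3 + n^2*(2*s - 6) + n*(24*s^2 + 10*s - 4)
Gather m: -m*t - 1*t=-m*t - t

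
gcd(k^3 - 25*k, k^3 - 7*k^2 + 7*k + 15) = k - 5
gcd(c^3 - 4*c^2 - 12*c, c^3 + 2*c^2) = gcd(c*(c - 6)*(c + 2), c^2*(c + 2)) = c^2 + 2*c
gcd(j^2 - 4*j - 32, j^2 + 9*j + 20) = j + 4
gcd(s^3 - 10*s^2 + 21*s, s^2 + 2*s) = s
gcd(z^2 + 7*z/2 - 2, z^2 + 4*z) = z + 4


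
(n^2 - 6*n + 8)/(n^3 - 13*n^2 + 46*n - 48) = (n - 4)/(n^2 - 11*n + 24)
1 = 1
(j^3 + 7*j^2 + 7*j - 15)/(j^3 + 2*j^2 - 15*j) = (j^2 + 2*j - 3)/(j*(j - 3))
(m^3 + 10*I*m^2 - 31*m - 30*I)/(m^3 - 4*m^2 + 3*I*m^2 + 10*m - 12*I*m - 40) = (m^2 + 5*I*m - 6)/(m^2 - 2*m*(2 + I) + 8*I)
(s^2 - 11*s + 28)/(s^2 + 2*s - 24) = (s - 7)/(s + 6)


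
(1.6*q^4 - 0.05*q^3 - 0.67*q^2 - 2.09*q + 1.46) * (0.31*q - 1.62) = 0.496*q^5 - 2.6075*q^4 - 0.1267*q^3 + 0.4375*q^2 + 3.8384*q - 2.3652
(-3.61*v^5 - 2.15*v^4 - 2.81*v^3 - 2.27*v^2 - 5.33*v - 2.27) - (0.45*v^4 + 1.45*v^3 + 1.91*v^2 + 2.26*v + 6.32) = -3.61*v^5 - 2.6*v^4 - 4.26*v^3 - 4.18*v^2 - 7.59*v - 8.59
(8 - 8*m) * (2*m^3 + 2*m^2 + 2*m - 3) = -16*m^4 + 40*m - 24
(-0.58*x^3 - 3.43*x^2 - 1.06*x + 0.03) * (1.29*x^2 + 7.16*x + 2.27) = -0.7482*x^5 - 8.5775*x^4 - 27.2428*x^3 - 15.337*x^2 - 2.1914*x + 0.0681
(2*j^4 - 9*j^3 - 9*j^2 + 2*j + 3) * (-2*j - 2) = -4*j^5 + 14*j^4 + 36*j^3 + 14*j^2 - 10*j - 6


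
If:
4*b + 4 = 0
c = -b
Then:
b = -1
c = 1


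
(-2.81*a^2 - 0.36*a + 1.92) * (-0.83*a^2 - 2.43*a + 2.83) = 2.3323*a^4 + 7.1271*a^3 - 8.6711*a^2 - 5.6844*a + 5.4336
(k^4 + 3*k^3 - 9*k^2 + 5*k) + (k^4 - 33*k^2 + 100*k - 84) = 2*k^4 + 3*k^3 - 42*k^2 + 105*k - 84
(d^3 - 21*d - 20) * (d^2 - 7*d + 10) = d^5 - 7*d^4 - 11*d^3 + 127*d^2 - 70*d - 200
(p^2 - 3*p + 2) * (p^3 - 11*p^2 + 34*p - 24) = p^5 - 14*p^4 + 69*p^3 - 148*p^2 + 140*p - 48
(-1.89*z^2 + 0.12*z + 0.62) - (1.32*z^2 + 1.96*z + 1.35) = -3.21*z^2 - 1.84*z - 0.73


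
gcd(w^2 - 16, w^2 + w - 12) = w + 4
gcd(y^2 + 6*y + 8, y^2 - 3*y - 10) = y + 2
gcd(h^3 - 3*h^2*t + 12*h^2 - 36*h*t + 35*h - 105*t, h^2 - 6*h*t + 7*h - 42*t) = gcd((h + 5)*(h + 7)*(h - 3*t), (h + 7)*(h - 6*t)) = h + 7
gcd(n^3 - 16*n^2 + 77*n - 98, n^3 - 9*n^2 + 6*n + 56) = n - 7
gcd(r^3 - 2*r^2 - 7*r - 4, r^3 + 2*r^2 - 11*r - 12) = r + 1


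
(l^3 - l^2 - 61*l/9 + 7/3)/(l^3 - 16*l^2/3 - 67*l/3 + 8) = (l^2 - 2*l/3 - 7)/(l^2 - 5*l - 24)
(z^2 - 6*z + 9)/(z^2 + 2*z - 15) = (z - 3)/(z + 5)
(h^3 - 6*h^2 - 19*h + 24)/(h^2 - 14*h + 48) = (h^2 + 2*h - 3)/(h - 6)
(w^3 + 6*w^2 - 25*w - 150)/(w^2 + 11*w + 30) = w - 5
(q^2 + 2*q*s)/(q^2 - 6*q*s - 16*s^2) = q/(q - 8*s)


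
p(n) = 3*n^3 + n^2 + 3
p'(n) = 9*n^2 + 2*n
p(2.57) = 60.53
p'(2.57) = 64.58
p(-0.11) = 3.01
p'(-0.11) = -0.11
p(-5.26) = -405.93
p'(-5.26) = 238.49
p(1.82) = 24.40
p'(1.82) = 33.45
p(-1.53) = -5.40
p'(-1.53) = 18.01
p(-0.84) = 1.93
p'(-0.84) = 4.67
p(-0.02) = 3.00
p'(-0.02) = -0.04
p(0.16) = 3.04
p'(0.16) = 0.55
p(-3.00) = -69.00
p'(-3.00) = 75.00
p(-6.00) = -609.00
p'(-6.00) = 312.00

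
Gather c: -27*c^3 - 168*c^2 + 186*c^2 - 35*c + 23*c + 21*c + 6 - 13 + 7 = -27*c^3 + 18*c^2 + 9*c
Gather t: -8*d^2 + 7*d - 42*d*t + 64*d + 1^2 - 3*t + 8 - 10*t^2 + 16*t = -8*d^2 + 71*d - 10*t^2 + t*(13 - 42*d) + 9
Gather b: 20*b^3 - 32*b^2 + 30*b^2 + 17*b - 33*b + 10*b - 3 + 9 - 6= 20*b^3 - 2*b^2 - 6*b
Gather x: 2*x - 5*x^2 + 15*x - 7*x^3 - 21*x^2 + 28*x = -7*x^3 - 26*x^2 + 45*x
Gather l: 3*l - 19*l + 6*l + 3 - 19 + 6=-10*l - 10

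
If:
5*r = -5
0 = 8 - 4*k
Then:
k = 2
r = -1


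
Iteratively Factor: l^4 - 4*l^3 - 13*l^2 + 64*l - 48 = (l - 4)*(l^3 - 13*l + 12) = (l - 4)*(l - 1)*(l^2 + l - 12) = (l - 4)*(l - 1)*(l + 4)*(l - 3)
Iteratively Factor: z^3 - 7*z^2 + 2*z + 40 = (z + 2)*(z^2 - 9*z + 20) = (z - 4)*(z + 2)*(z - 5)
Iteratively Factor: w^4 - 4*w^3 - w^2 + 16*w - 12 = (w + 2)*(w^3 - 6*w^2 + 11*w - 6) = (w - 1)*(w + 2)*(w^2 - 5*w + 6) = (w - 2)*(w - 1)*(w + 2)*(w - 3)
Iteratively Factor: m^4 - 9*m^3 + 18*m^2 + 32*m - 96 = (m - 4)*(m^3 - 5*m^2 - 2*m + 24) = (m - 4)*(m + 2)*(m^2 - 7*m + 12) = (m - 4)^2*(m + 2)*(m - 3)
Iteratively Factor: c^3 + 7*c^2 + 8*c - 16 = (c + 4)*(c^2 + 3*c - 4) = (c + 4)^2*(c - 1)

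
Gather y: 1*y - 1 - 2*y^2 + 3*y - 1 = -2*y^2 + 4*y - 2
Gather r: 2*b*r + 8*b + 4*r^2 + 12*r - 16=8*b + 4*r^2 + r*(2*b + 12) - 16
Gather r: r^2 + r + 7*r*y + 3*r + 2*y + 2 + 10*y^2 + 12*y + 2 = r^2 + r*(7*y + 4) + 10*y^2 + 14*y + 4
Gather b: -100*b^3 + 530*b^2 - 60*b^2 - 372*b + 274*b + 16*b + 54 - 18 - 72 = -100*b^3 + 470*b^2 - 82*b - 36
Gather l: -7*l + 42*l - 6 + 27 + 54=35*l + 75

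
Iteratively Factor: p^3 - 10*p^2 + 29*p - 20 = (p - 4)*(p^2 - 6*p + 5) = (p - 5)*(p - 4)*(p - 1)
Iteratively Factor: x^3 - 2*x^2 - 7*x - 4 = (x + 1)*(x^2 - 3*x - 4) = (x + 1)^2*(x - 4)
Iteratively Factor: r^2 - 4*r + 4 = (r - 2)*(r - 2)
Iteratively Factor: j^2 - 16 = (j + 4)*(j - 4)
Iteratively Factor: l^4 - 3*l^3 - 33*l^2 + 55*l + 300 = (l + 4)*(l^3 - 7*l^2 - 5*l + 75) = (l - 5)*(l + 4)*(l^2 - 2*l - 15) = (l - 5)*(l + 3)*(l + 4)*(l - 5)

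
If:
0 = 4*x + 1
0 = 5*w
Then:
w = 0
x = -1/4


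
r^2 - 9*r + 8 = (r - 8)*(r - 1)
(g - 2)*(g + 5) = g^2 + 3*g - 10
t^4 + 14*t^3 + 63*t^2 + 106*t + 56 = (t + 1)*(t + 2)*(t + 4)*(t + 7)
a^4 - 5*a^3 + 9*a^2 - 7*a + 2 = (a - 2)*(a - 1)^3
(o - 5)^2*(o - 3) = o^3 - 13*o^2 + 55*o - 75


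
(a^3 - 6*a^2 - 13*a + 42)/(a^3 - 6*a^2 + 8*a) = (a^2 - 4*a - 21)/(a*(a - 4))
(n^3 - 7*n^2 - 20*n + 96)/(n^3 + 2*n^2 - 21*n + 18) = (n^2 - 4*n - 32)/(n^2 + 5*n - 6)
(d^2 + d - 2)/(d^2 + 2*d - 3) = (d + 2)/(d + 3)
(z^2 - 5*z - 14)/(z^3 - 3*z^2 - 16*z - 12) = (z - 7)/(z^2 - 5*z - 6)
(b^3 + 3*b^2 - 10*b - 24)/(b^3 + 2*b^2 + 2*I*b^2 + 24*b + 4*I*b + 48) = (b^2 + b - 12)/(b^2 + 2*I*b + 24)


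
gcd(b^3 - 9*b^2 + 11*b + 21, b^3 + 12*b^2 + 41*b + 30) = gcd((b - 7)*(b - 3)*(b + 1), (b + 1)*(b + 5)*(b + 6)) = b + 1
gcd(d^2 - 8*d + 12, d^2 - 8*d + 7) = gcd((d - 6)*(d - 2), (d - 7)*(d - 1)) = 1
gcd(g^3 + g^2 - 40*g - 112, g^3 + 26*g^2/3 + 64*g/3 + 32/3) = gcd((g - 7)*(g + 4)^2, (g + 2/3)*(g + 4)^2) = g^2 + 8*g + 16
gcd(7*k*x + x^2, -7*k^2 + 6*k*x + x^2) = 7*k + x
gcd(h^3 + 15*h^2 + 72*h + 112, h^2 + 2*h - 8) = h + 4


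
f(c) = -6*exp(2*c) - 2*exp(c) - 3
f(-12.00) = -3.00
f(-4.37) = -3.03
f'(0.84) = -69.02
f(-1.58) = -3.67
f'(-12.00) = 0.00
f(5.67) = -505303.26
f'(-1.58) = -0.92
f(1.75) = -213.20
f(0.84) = -39.83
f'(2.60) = -2202.19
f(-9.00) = -3.00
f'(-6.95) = -0.00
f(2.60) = -1117.56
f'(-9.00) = 0.00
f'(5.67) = -1010020.44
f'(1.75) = -408.89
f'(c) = -12*exp(2*c) - 2*exp(c) = (-12*exp(c) - 2)*exp(c)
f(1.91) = -290.13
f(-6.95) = -3.00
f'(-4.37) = -0.03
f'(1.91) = -560.76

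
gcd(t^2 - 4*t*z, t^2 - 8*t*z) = t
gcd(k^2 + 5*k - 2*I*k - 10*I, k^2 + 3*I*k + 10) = k - 2*I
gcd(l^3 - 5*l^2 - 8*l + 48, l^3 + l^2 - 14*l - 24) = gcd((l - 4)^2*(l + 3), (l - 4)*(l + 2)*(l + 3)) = l^2 - l - 12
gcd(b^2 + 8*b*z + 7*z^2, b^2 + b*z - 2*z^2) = 1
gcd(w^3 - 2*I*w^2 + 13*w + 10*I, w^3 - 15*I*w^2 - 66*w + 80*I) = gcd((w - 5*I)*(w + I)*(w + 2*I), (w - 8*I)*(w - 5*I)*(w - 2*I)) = w - 5*I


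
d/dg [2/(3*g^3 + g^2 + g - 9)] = 2*(-9*g^2 - 2*g - 1)/(3*g^3 + g^2 + g - 9)^2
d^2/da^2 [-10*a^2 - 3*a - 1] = -20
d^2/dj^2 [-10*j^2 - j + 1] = -20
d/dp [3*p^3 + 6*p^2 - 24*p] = 9*p^2 + 12*p - 24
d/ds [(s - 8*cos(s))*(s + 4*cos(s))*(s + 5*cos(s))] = -s^2*sin(s) + 3*s^2 + 52*s*sin(2*s) + 2*s*cos(s) + 480*sin(s)*cos(s)^2 - 52*cos(s)^2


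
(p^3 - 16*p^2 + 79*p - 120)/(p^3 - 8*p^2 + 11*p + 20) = (p^2 - 11*p + 24)/(p^2 - 3*p - 4)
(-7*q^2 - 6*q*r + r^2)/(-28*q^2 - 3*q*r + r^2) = (q + r)/(4*q + r)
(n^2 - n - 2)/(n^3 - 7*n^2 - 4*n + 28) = (n + 1)/(n^2 - 5*n - 14)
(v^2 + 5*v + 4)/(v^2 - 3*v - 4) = (v + 4)/(v - 4)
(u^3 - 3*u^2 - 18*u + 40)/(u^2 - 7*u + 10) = u + 4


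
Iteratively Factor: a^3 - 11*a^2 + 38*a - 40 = (a - 4)*(a^2 - 7*a + 10) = (a - 4)*(a - 2)*(a - 5)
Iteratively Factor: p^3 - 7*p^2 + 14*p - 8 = (p - 2)*(p^2 - 5*p + 4) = (p - 2)*(p - 1)*(p - 4)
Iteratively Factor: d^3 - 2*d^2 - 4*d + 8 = (d - 2)*(d^2 - 4) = (d - 2)^2*(d + 2)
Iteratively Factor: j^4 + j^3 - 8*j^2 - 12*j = (j + 2)*(j^3 - j^2 - 6*j) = (j - 3)*(j + 2)*(j^2 + 2*j) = (j - 3)*(j + 2)^2*(j)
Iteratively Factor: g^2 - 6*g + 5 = (g - 5)*(g - 1)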